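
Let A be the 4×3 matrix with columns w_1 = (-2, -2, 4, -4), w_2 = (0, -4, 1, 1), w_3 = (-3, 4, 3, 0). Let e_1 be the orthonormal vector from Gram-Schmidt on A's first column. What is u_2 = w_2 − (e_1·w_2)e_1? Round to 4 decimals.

u_2 = (0.4000, -3.6000, 0.2000, 1.8000)

w_1 = (-2, -2, 4, -4); ‖w_1‖ = 6.3246, so e_1 = (-0.3162, -0.3162, 0.6325, -0.6325).
e_1·w_2 = (-0.3162)·0 + (-0.3162)·(-4) + 0.6325·1 + (-0.6325)·1 = 1.2649.
u_2 = w_2 − 1.2649·e_1 = (0.4000, -3.6000, 0.2000, 1.8000).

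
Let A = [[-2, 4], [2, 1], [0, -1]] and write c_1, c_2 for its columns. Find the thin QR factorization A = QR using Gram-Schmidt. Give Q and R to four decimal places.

Q = [[-0.7071, 0.6804], [0.7071, 0.6804], [0.0000, -0.2722]], R = [[2.8284, -2.1213], [0.0000, 3.6742]]

c_1 = (-2, 2, 0); ‖c_1‖ = 2.8284, so q_1 = (-0.7071, 0.7071, 0.0000).
q_1·c_2 = (-0.7071)·4 + 0.7071·1 + 0.0000·(-1) = -2.1213.
u_2 = c_2 + 2.1213·q_1 = (2.5000, 2.5000, -1.0000).
‖u_2‖ = 3.6742, so q_2 = (0.6804, 0.6804, -0.2722).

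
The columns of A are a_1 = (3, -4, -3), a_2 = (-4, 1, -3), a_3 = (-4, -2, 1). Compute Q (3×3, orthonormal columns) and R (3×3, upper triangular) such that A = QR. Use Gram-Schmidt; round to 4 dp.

a_1 = (3, -4, -3); ‖a_1‖ = 5.8310, so q_1 = (0.5145, -0.6860, -0.5145).
q_1·a_2 = 0.5145·(-4) + (-0.6860)·1 + (-0.5145)·(-3) = -1.2005.
u_2 = a_2 + 1.2005·q_1 = (-3.3824, 0.1765, -3.6176).
‖u_2‖ = 4.9557, so q_2 = (-0.6825, 0.0356, -0.7300).
q_1·a_3 = 0.5145·(-4) + (-0.6860)·(-2) + (-0.5145)·1 = -1.2005; q_2·a_3 = (-0.6825)·(-4) + 0.0356·(-2) + (-0.7300)·1 = 1.9289.
u_3 = a_3 + 1.2005·q_1 − 1.9289·q_2 = (-2.0659, -2.8922, 1.7904).
‖u_3‖ = 3.9797, so q_3 = (-0.5191, -0.7267, 0.4499).

Q = [[0.5145, -0.6825, -0.5191], [-0.6860, 0.0356, -0.7267], [-0.5145, -0.7300, 0.4499]], R = [[5.8310, -1.2005, -1.2005], [0.0000, 4.9557, 1.9289], [0.0000, 0.0000, 3.9797]]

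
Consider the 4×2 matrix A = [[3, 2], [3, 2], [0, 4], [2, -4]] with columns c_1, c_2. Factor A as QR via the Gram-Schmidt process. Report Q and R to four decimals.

Q = [[0.6396, 0.2321], [0.6396, 0.2321], [0.0000, 0.6383], [0.4264, -0.6963]], R = [[4.6904, 0.8528], [0.0000, 6.2668]]

c_1 = (3, 3, 0, 2); ‖c_1‖ = 4.6904, so e_1 = (0.6396, 0.6396, 0.0000, 0.4264).
e_1·c_2 = 0.6396·2 + 0.6396·2 + 0.0000·4 + 0.4264·(-4) = 0.8528.
u_2 = c_2 − 0.8528·e_1 = (1.4545, 1.4545, 4.0000, -4.3636).
‖u_2‖ = 6.2668, so e_2 = (0.2321, 0.2321, 0.6383, -0.6963).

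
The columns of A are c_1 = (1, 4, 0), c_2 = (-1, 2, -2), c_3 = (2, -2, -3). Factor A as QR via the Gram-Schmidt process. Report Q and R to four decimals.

c_1 = (1, 4, 0); ‖c_1‖ = 4.1231, so q_1 = (0.2425, 0.9701, 0.0000).
q_1·c_2 = 0.2425·(-1) + 0.9701·2 + 0.0000·(-2) = 1.6977.
u_2 = c_2 − 1.6977·q_1 = (-1.4118, 0.3529, -2.0000).
‖u_2‖ = 2.4734, so q_2 = (-0.5708, 0.1427, -0.8086).
q_1·c_3 = 0.2425·2 + 0.9701·(-2) + 0.0000·(-3) = -1.4552; q_2·c_3 = (-0.5708)·2 + 0.1427·(-2) + (-0.8086)·(-3) = 0.9989.
u_3 = c_3 + 1.4552·q_1 − 0.9989·q_2 = (2.9231, -0.7308, -2.1923).
‖u_3‖ = 3.7262, so q_3 = (0.7845, -0.1961, -0.5883).

Q = [[0.2425, -0.5708, 0.7845], [0.9701, 0.1427, -0.1961], [0.0000, -0.8086, -0.5883]], R = [[4.1231, 1.6977, -1.4552], [0.0000, 2.4734, 0.9989], [0.0000, 0.0000, 3.7262]]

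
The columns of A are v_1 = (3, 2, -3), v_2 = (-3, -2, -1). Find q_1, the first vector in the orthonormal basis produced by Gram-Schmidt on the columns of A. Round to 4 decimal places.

q_1 = (0.6396, 0.4264, -0.6396)

v_1 = (3, 2, -3); ‖v_1‖ = 4.6904, so q_1 = (0.6396, 0.4264, -0.6396).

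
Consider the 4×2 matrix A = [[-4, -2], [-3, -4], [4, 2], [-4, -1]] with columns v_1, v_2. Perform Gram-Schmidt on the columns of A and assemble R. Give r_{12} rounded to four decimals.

r_{12} = 4.2385

e_1 = v_1/‖v_1‖ = (-4, -3, 4, -4)/7.5498 = (-0.5298, -0.3974, 0.5298, -0.5298).
r_{12} = e_1·v_2 = 4.2385.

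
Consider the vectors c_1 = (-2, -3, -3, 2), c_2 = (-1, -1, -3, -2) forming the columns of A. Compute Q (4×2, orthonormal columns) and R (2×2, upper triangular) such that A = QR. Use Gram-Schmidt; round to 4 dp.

Q = [[-0.3922, -0.0691], [-0.5883, 0.0461], [-0.5883, -0.5528], [0.3922, -0.8292]], R = [[5.0990, 1.9612], [0.0000, 3.3397]]

c_1 = (-2, -3, -3, 2); ‖c_1‖ = 5.0990, so e_1 = (-0.3922, -0.5883, -0.5883, 0.3922).
e_1·c_2 = (-0.3922)·(-1) + (-0.5883)·(-1) + (-0.5883)·(-3) + 0.3922·(-2) = 1.9612.
u_2 = c_2 − 1.9612·e_1 = (-0.2308, 0.1538, -1.8462, -2.7692).
‖u_2‖ = 3.3397, so e_2 = (-0.0691, 0.0461, -0.5528, -0.8292).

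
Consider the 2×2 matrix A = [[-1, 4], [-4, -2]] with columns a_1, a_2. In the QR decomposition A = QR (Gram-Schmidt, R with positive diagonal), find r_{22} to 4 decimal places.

a_1 = (-1, -4); ‖a_1‖ = 4.1231, so e_1 = (-0.2425, -0.9701).
e_1·a_2 = (-0.2425)·4 + (-0.9701)·(-2) = 0.9701.
u_2 = a_2 − 0.9701·e_1 = (4.2353, -1.0588).
r_{22} = ‖u_2‖ = 4.3656.

r_{22} = 4.3656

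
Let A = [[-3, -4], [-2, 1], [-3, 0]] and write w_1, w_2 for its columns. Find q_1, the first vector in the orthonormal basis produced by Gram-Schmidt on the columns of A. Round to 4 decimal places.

q_1 = (-0.6396, -0.4264, -0.6396)

w_1 = (-3, -2, -3); ‖w_1‖ = 4.6904, so q_1 = (-0.6396, -0.4264, -0.6396).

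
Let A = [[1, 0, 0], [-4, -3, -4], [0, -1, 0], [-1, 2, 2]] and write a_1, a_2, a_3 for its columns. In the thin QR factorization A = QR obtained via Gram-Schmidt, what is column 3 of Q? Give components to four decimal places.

a_1 = (1, -4, 0, -1); ‖a_1‖ = 4.2426, so e_1 = (0.2357, -0.9428, 0.0000, -0.2357).
e_1·a_2 = 0.2357·0 + (-0.9428)·(-3) + 0.0000·(-1) + (-0.2357)·2 = 2.3570.
u_2 = a_2 − 2.3570·e_1 = (-0.5556, -0.7778, -1.0000, 2.5556).
‖u_2‖ = 2.9059, so e_2 = (-0.1912, -0.2677, -0.3441, 0.8794).
e_1·a_3 = 0.2357·0 + (-0.9428)·(-4) + 0.0000·0 + (-0.2357)·2 = 3.2998; e_2·a_3 = (-0.1912)·0 + (-0.2677)·(-4) + (-0.3441)·0 + 0.8794·2 = 2.8295.
u_3 = a_3 − 3.2998·e_1 − 2.8295·e_2 = (-0.2368, -0.1316, 0.9737, 0.2895).
‖u_3‖ = 1.0513, so e_3 = (-0.2253, -0.1252, 0.9262, 0.2753).

e_3 = (-0.2253, -0.1252, 0.9262, 0.2753)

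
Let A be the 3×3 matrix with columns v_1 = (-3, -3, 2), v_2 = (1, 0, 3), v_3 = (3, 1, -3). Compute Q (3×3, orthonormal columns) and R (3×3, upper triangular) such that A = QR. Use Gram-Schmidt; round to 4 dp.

q_1 = v_1/‖v_1‖ = (-3, -3, 2)/4.6904 = (-0.6396, -0.6396, 0.4264).
r_{12} = q_1·v_2 = 0.6396.
u_2 = v_2 − 0.6396·q_1 = (1.4091, 0.4091, 2.7273).
‖u_2‖ = 3.0969, so q_2 = (0.4550, 0.1321, 0.8806).
r_{13} = q_1·v_3 = -3.8376; r_{23} = q_2·v_3 = -1.1448.
u_3 = v_3 + 3.8376·q_1 + 1.1448·q_2 = (1.0664, -1.3033, -0.3555).
‖u_3‖ = 1.7211, so q_3 = (0.6196, -0.7573, -0.2065).

Q = [[-0.6396, 0.4550, 0.6196], [-0.6396, 0.1321, -0.7573], [0.4264, 0.8806, -0.2065]], R = [[4.6904, 0.6396, -3.8376], [0.0000, 3.0969, -1.1448], [0.0000, 0.0000, 1.7211]]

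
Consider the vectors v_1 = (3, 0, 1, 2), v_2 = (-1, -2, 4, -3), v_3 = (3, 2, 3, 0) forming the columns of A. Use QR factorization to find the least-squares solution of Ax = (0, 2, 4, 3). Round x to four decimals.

x = (0.2047, 0.0327, 0.6082)

v_1 = (3, 0, 1, 2); ‖v_1‖ = 3.7417, so e_1 = (0.8018, 0.0000, 0.2673, 0.5345).
e_1·v_2 = 0.8018·(-1) + 0.0000·(-2) + 0.2673·4 + 0.5345·(-3) = -1.3363.
u_2 = v_2 + 1.3363·e_1 = (0.0714, -2.0000, 4.3571, -2.2857).
‖u_2‖ = 5.3117, so e_2 = (0.0134, -0.3765, 0.8203, -0.4303).
e_1·v_3 = 0.8018·3 + 0.0000·2 + 0.2673·3 + 0.5345·0 = 3.2071; e_2·v_3 = 0.0134·3 + (-0.3765)·2 + 0.8203·3 + (-0.4303)·0 = 1.7482.
u_3 = v_3 − 3.2071·e_1 − 1.7482·e_2 = (0.4051, 2.6582, 0.7089, -0.9620).
‖u_3‖ = 2.9425, so e_3 = (0.1377, 0.9034, 0.2409, -0.3269).
Qᵀb = (2.6726, 1.2372, 1.7896).
Back-substitute: x_3 = 1.7896/2.9425 = 0.6082.
x_2 = (1.2372 − 1.7482·0.6082)/5.3117 = 0.0327.
x_1 = (2.6726 + 1.3363·0.0327 − 3.2071·0.6082)/3.7417 = 0.2047.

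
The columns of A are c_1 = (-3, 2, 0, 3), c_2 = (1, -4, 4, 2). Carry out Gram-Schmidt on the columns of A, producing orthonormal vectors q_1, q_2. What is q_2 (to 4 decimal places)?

c_1 = (-3, 2, 0, 3); ‖c_1‖ = 4.6904, so q_1 = (-0.6396, 0.4264, 0.0000, 0.6396).
q_1·c_2 = (-0.6396)·1 + 0.4264·(-4) + 0.0000·4 + 0.6396·2 = -1.0660.
u_2 = c_2 + 1.0660·q_1 = (0.3182, -3.5455, 4.0000, 2.6818).
‖u_2‖ = 5.9886, so q_2 = (0.0531, -0.5920, 0.6679, 0.4478).

q_2 = (0.0531, -0.5920, 0.6679, 0.4478)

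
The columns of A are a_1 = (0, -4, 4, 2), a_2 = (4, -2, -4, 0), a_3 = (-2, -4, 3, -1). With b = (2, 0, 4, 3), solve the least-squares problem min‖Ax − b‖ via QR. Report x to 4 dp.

x = (1.3649, -0.2973, -1.1351)

a_1 = (0, -4, 4, 2); ‖a_1‖ = 6.0000, so e_1 = (0.0000, -0.6667, 0.6667, 0.3333).
e_1·a_2 = 0.0000·4 + (-0.6667)·(-2) + 0.6667·(-4) + 0.3333·0 = -1.3333.
u_2 = a_2 + 1.3333·e_1 = (4.0000, -2.8889, -3.1111, 0.4444).
‖u_2‖ = 5.8500, so e_2 = (0.6838, -0.4938, -0.5318, 0.0760).
e_1·a_3 = 0.0000·(-2) + (-0.6667)·(-4) + 0.6667·3 + 0.3333·(-1) = 4.3333; e_2·a_3 = 0.6838·(-2) + (-0.4938)·(-4) + (-0.5318)·3 + 0.0760·(-1) = -1.0636.
u_3 = a_3 − 4.3333·e_1 + 1.0636·e_2 = (-1.2727, -1.6364, -0.4545, -2.3636).
‖u_3‖ = 3.1766, so e_3 = (-0.4007, -0.5151, -0.1431, -0.7441).
Qᵀb = (3.6667, -0.5318, -3.6059).
Back-substitute: x_3 = -3.6059/3.1766 = -1.1351.
x_2 = (-0.5318 + 1.0636·(-1.1351))/5.8500 = -0.2973.
x_1 = (3.6667 + 1.3333·(-0.2973) − 4.3333·(-1.1351))/6.0000 = 1.3649.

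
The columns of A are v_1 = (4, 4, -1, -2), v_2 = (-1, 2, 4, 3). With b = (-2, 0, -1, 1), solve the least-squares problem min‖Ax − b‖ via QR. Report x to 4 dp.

x = (-0.2458, -0.0158)

v_1 = (4, 4, -1, -2); ‖v_1‖ = 6.0828, so q_1 = (0.6576, 0.6576, -0.1644, -0.3288).
q_1·v_2 = 0.6576·(-1) + 0.6576·2 + (-0.1644)·4 + (-0.3288)·3 = -0.9864.
u_2 = v_2 + 0.9864·q_1 = (-0.3514, 2.6486, 3.8378, 2.6757).
‖u_2‖ = 5.3877, so q_2 = (-0.0652, 0.4916, 0.7123, 0.4966).
Qᵀb = (-1.4796, -0.0853).
Back-substitute: x_2 = -0.0853/5.3877 = -0.0158.
x_1 = (-1.4796 + 0.9864·(-0.0158))/6.0828 = -0.2458.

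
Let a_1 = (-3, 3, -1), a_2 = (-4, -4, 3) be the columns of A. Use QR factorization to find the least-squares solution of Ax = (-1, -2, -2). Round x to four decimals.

a_1 = (-3, 3, -1); ‖a_1‖ = 4.3589, so e_1 = (-0.6882, 0.6882, -0.2294).
e_1·a_2 = (-0.6882)·(-4) + 0.6882·(-4) + (-0.2294)·3 = -0.6882.
u_2 = a_2 + 0.6882·e_1 = (-4.4737, -3.5263, 2.8421).
‖u_2‖ = 6.3660, so e_2 = (-0.7027, -0.5539, 0.4464).
Qᵀb = (-0.2294, 0.9177).
Back-substitute: x_2 = 0.9177/6.3660 = 0.1442.
x_1 = (-0.2294 + 0.6882·0.1442)/4.3589 = -0.0299.

x = (-0.0299, 0.1442)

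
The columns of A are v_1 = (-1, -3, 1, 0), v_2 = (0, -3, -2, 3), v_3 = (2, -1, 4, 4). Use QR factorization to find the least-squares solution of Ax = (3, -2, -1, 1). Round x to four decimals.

e_1 = v_1/‖v_1‖ = (-1, -3, 1, 0)/3.3166 = (-0.3015, -0.9045, 0.3015, 0.0000).
r_{12} = e_1·v_2 = 2.1106.
u_2 = v_2 − 2.1106·e_1 = (0.6364, -1.0909, -2.6364, 3.0000).
‖u_2‖ = 4.1887, so e_2 = (0.1519, -0.2604, -0.6294, 0.7162).
r_{13} = e_1·v_3 = 1.5076; r_{23} = e_2·v_3 = 0.9115.
u_3 = v_3 − 1.5076·e_1 − 0.9115·e_2 = (2.3161, 0.6010, 4.1192, 3.3472).
‖u_3‖ = 5.8221, so e_3 = (0.3978, 0.1032, 0.7075, 0.5749).
Qᵀb = (0.6030, 2.3222, 0.8544).
Back-substitute: x_3 = 0.8544/5.8221 = 0.1467.
x_2 = (2.3222 − 0.9115·0.1467)/4.1887 = 0.5225.
x_1 = (0.6030 − 2.1106·0.5225 − 1.5076·0.1467)/3.3166 = -0.2174.

x = (-0.2174, 0.5225, 0.1467)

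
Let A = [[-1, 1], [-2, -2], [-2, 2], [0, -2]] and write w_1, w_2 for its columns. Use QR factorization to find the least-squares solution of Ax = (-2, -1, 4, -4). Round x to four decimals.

x = (-0.3103, 1.2069)

w_1 = (-1, -2, -2, 0); ‖w_1‖ = 3.0000, so e_1 = (-0.3333, -0.6667, -0.6667, 0.0000).
e_1·w_2 = (-0.3333)·1 + (-0.6667)·(-2) + (-0.6667)·2 + 0.0000·(-2) = -0.3333.
u_2 = w_2 + 0.3333·e_1 = (0.8889, -2.2222, 1.7778, -2.0000).
‖u_2‖ = 3.5901, so e_2 = (0.2476, -0.6190, 0.4952, -0.5571).
Qᵀb = (-1.3333, 4.3329).
Back-substitute: x_2 = 4.3329/3.5901 = 1.2069.
x_1 = (-1.3333 + 0.3333·1.2069)/3.0000 = -0.3103.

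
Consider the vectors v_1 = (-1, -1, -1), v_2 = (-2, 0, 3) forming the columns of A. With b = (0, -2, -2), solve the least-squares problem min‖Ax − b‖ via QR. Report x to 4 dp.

v_1 = (-1, -1, -1); ‖v_1‖ = 1.7321, so q_1 = (-0.5774, -0.5774, -0.5774).
q_1·v_2 = (-0.5774)·(-2) + (-0.5774)·0 + (-0.5774)·3 = -0.5774.
u_2 = v_2 + 0.5774·q_1 = (-2.3333, -0.3333, 2.6667).
‖u_2‖ = 3.5590, so q_2 = (-0.6556, -0.0937, 0.7493).
Qᵀb = (2.3094, -1.3112).
Back-substitute: x_2 = -1.3112/3.5590 = -0.3684.
x_1 = (2.3094 + 0.5774·(-0.3684))/1.7321 = 1.2105.

x = (1.2105, -0.3684)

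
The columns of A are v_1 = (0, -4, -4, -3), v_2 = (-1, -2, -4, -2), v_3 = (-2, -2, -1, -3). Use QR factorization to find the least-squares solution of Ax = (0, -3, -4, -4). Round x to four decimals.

v_1 = (0, -4, -4, -3); ‖v_1‖ = 6.4031, so q_1 = (0.0000, -0.6247, -0.6247, -0.4685).
q_1·v_2 = 0.0000·(-1) + (-0.6247)·(-2) + (-0.6247)·(-4) + (-0.4685)·(-2) = 4.6852.
u_2 = v_2 − 4.6852·q_1 = (-1.0000, 0.9268, -1.0732, 0.1951).
‖u_2‖ = 1.7461, so q_2 = (-0.5727, 0.5308, -0.6146, 0.1117).
q_1·v_3 = 0.0000·(-2) + (-0.6247)·(-2) + (-0.6247)·(-1) + (-0.4685)·(-3) = 3.2796; q_2·v_3 = (-0.5727)·(-2) + 0.5308·(-2) + (-0.6146)·(-1) + 0.1117·(-3) = 0.3632.
u_3 = v_3 − 3.2796·q_1 − 0.3632·q_2 = (-1.7920, -0.1440, 1.2720, -1.5040).
‖u_3‖ = 2.6668, so q_3 = (-0.6720, -0.0540, 0.4770, -0.5640).
Qᵀb = (6.2470, 0.4191, 0.5100).
Back-substitute: x_3 = 0.5100/2.6668 = 0.1912.
x_2 = (0.4191 − 0.3632·0.1912)/1.7461 = 0.2002.
x_1 = (6.2470 − 4.6852·0.2002 − 3.2796·0.1912)/6.4031 = 0.7312.

x = (0.7312, 0.2002, 0.1912)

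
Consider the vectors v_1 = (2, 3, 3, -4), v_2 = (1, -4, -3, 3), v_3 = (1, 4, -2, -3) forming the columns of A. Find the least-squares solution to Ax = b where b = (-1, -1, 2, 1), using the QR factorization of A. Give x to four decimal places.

e_1 = v_1/‖v_1‖ = (2, 3, 3, -4)/6.1644 = (0.3244, 0.4867, 0.4867, -0.6489).
r_{12} = e_1·v_2 = -5.0289.
u_2 = v_2 + 5.0289·e_1 = (2.6316, -1.5526, -0.5526, -0.2632).
‖u_2‖ = 3.1162, so e_2 = (0.8445, -0.4982, -0.1773, -0.0844).
r_{13} = e_1·v_3 = 3.2444; r_{23} = e_2·v_3 = -0.5405.
u_3 = v_3 − 3.2444·e_1 + 0.5405·e_2 = (0.4038, 2.1518, -3.6748, -0.9404).
‖u_3‖ = 4.3797, so e_3 = (0.0922, 0.4913, -0.8391, -0.2147).
Qᵀb = (-0.4867, -0.7854, -2.4763).
Back-substitute: x_3 = -2.4763/4.3797 = -0.5654.
x_2 = (-0.7854 + 0.5405·(-0.5654))/3.1162 = -0.3501.
x_1 = (-0.4867 + 5.0289·(-0.3501) − 3.2444·(-0.5654))/6.1644 = -0.0670.

x = (-0.0670, -0.3501, -0.5654)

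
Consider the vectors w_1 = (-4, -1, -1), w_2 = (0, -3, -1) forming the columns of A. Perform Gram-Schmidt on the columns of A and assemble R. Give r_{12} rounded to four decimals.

r_{12} = 0.9428

q_1 = w_1/‖w_1‖ = (-4, -1, -1)/4.2426 = (-0.9428, -0.2357, -0.2357).
r_{12} = q_1·w_2 = 0.9428.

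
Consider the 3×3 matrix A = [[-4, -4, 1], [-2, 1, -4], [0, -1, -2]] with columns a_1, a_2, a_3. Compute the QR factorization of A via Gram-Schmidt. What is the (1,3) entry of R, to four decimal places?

r_{13} = 0.8944

e_1 = a_1/‖a_1‖ = (-4, -2, 0)/4.4721 = (-0.8944, -0.4472, 0.0000).
r_{13} = e_1·a_3 = 0.8944.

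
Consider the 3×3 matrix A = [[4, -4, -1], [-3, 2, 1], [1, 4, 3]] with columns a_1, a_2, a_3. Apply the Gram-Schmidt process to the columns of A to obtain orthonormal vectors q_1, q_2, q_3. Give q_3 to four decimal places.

q_1 = a_1/‖a_1‖ = (4, -3, 1)/5.0990 = (0.7845, -0.5883, 0.1961).
r_{12} = q_1·a_2 = -3.5301.
u_2 = a_2 + 3.5301·q_1 = (-1.2308, -0.0769, 4.6923).
‖u_2‖ = 4.8516, so q_2 = (-0.2537, -0.0159, 0.9672).
r_{13} = q_1·a_3 = -0.7845; r_{23} = q_2·a_3 = 3.1393.
u_3 = a_3 + 0.7845·q_1 − 3.1393·q_2 = (0.4118, 0.5882, 0.1176).
‖u_3‖ = 0.7276, so q_3 = (0.5659, 0.8085, 0.1617).

q_3 = (0.5659, 0.8085, 0.1617)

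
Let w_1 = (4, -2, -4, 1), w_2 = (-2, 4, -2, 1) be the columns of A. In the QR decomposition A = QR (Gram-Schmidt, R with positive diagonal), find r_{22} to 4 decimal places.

w_1 = (4, -2, -4, 1); ‖w_1‖ = 6.0828, so e_1 = (0.6576, -0.3288, -0.6576, 0.1644).
e_1·w_2 = 0.6576·(-2) + (-0.3288)·4 + (-0.6576)·(-2) + 0.1644·1 = -1.1508.
u_2 = w_2 + 1.1508·e_1 = (-1.2432, 3.6216, -2.7568, 1.1892).
r_{22} = ‖u_2‖ = 4.8658.

r_{22} = 4.8658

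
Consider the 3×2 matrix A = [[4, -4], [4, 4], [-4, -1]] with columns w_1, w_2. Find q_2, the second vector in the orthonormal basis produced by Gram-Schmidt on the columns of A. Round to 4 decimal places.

q_2 = (-0.7582, 0.6415, -0.1166)

q_1 = w_1/‖w_1‖ = (4, 4, -4)/6.9282 = (0.5774, 0.5774, -0.5774).
r_{12} = q_1·w_2 = 0.5774.
u_2 = w_2 − 0.5774·q_1 = (-4.3333, 3.6667, -0.6667).
‖u_2‖ = 5.7155, so q_2 = (-0.7582, 0.6415, -0.1166).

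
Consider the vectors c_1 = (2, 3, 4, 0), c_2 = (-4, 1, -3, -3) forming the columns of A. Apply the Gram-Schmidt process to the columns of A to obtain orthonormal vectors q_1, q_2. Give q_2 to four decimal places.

q_2 = (-0.5651, 0.5513, -0.1309, -0.5996)

c_1 = (2, 3, 4, 0); ‖c_1‖ = 5.3852, so q_1 = (0.3714, 0.5571, 0.7428, 0.0000).
q_1·c_2 = 0.3714·(-4) + 0.5571·1 + 0.7428·(-3) + 0.0000·(-3) = -3.1568.
u_2 = c_2 + 3.1568·q_1 = (-2.8276, 2.7586, -0.6552, -3.0000).
‖u_2‖ = 5.0034, so q_2 = (-0.5651, 0.5513, -0.1309, -0.5996).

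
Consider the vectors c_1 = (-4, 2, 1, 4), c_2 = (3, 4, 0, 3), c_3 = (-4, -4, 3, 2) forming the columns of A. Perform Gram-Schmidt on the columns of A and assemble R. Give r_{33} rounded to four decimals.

r_{33} = 3.7577

q_1 = c_1/‖c_1‖ = (-4, 2, 1, 4)/6.0828 = (-0.6576, 0.3288, 0.1644, 0.6576).
r_{12} = q_1·c_2 = 1.3152.
u_2 = c_2 − 1.3152·q_1 = (3.8649, 3.5676, -0.2162, 2.1351).
‖u_2‖ = 5.6807, so q_2 = (0.6804, 0.6280, -0.0381, 0.3759).
r_{13} = q_1·c_3 = 3.1236; r_{23} = q_2·c_3 = -4.5959.
u_3 = c_3 − 3.1236·q_1 + 4.5959·q_2 = (1.1809, -2.1407, 2.3116, 1.6734).
r_{33} = ‖u_3‖ = 3.7577.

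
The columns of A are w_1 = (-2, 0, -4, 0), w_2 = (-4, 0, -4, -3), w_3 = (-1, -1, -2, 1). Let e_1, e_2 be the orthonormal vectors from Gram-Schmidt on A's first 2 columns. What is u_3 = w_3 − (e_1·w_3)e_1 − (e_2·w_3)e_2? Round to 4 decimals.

e_1 = w_1/‖w_1‖ = (-2, 0, -4, 0)/4.4721 = (-0.4472, 0.0000, -0.8944, 0.0000).
r_{12} = e_1·w_2 = 5.3666.
u_2 = w_2 − 5.3666·e_1 = (-1.6000, 0.0000, 0.8000, -3.0000).
‖u_2‖ = 3.4928, so e_2 = (-0.4581, 0.0000, 0.2290, -0.8589).
r_{13} = e_1·w_3 = 2.2361; r_{23} = e_2·w_3 = -0.8589.
u_3 = w_3 − 2.2361·e_1 + 0.8589·e_2 = (-0.3934, -1.0000, 0.1967, 0.2623).

u_3 = (-0.3934, -1.0000, 0.1967, 0.2623)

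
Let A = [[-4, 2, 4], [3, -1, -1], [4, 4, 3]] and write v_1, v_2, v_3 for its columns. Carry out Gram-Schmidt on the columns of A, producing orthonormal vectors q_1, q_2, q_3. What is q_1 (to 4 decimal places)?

q_1 = (-0.6247, 0.4685, 0.6247)

v_1 = (-4, 3, 4); ‖v_1‖ = 6.4031, so q_1 = (-0.6247, 0.4685, 0.6247).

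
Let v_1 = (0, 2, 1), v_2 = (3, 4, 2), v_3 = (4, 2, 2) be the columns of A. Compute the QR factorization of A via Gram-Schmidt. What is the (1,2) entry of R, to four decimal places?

v_1 = (0, 2, 1); ‖v_1‖ = 2.2361, so q_1 = (0.0000, 0.8944, 0.4472).
r_{12} = q_1·v_2 = 4.4721.

r_{12} = 4.4721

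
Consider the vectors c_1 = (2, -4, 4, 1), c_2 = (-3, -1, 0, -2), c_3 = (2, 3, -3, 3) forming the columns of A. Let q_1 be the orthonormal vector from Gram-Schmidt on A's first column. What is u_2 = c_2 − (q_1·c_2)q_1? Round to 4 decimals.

u_2 = (-2.7838, -1.4324, 0.4324, -1.8919)

q_1 = c_1/‖c_1‖ = (2, -4, 4, 1)/6.0828 = (0.3288, -0.6576, 0.6576, 0.1644).
r_{12} = q_1·c_2 = -0.6576.
u_2 = c_2 + 0.6576·q_1 = (-2.7838, -1.4324, 0.4324, -1.8919).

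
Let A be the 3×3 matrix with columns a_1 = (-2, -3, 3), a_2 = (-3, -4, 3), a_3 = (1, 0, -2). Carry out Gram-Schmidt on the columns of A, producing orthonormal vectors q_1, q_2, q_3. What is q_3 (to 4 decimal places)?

q_3 = (0.6882, -0.6882, -0.2294)

a_1 = (-2, -3, 3); ‖a_1‖ = 4.6904, so q_1 = (-0.4264, -0.6396, 0.6396).
q_1·a_2 = (-0.4264)·(-3) + (-0.6396)·(-4) + 0.6396·3 = 5.7564.
u_2 = a_2 − 5.7564·q_1 = (-0.5455, -0.3182, -0.6818).
‖u_2‖ = 0.9293, so q_2 = (-0.5869, -0.3424, -0.7337).
q_1·a_3 = (-0.4264)·1 + (-0.6396)·0 + 0.6396·(-2) = -1.7056; q_2·a_3 = (-0.5869)·1 + (-0.3424)·0 + (-0.7337)·(-2) = 0.8804.
u_3 = a_3 + 1.7056·q_1 − 0.8804·q_2 = (0.7895, -0.7895, -0.2632).
‖u_3‖ = 1.1471, so q_3 = (0.6882, -0.6882, -0.2294).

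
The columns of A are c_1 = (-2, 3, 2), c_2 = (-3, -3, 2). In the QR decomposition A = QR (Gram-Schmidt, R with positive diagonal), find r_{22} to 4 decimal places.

r_{22} = 4.6841

c_1 = (-2, 3, 2); ‖c_1‖ = 4.1231, so q_1 = (-0.4851, 0.7276, 0.4851).
q_1·c_2 = (-0.4851)·(-3) + 0.7276·(-3) + 0.4851·2 = 0.2425.
u_2 = c_2 − 0.2425·q_1 = (-2.8824, -3.1765, 1.8824).
r_{22} = ‖u_2‖ = 4.6841.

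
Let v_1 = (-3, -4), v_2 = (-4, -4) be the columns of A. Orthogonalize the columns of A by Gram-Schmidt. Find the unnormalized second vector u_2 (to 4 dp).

v_1 = (-3, -4); ‖v_1‖ = 5.0000, so q_1 = (-0.6000, -0.8000).
q_1·v_2 = (-0.6000)·(-4) + (-0.8000)·(-4) = 5.6000.
u_2 = v_2 − 5.6000·q_1 = (-0.6400, 0.4800).

u_2 = (-0.6400, 0.4800)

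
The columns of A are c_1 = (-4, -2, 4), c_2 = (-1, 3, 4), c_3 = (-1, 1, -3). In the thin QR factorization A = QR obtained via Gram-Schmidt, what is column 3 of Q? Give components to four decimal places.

c_1 = (-4, -2, 4); ‖c_1‖ = 6.0000, so q_1 = (-0.6667, -0.3333, 0.6667).
q_1·c_2 = (-0.6667)·(-1) + (-0.3333)·3 + 0.6667·4 = 2.3333.
u_2 = c_2 − 2.3333·q_1 = (0.5556, 3.7778, 2.4444).
‖u_2‖ = 4.5338, so q_2 = (0.1225, 0.8332, 0.5392).
q_1·c_3 = (-0.6667)·(-1) + (-0.3333)·1 + 0.6667·(-3) = -1.6667; q_2·c_3 = 0.1225·(-1) + 0.8332·1 + 0.5392·(-3) = -0.9068.
u_3 = c_3 + 1.6667·q_1 + 0.9068·q_2 = (-2.0000, 1.2000, -1.4000).
‖u_3‖ = 2.7203, so q_3 = (-0.7352, 0.4411, -0.5147).

q_3 = (-0.7352, 0.4411, -0.5147)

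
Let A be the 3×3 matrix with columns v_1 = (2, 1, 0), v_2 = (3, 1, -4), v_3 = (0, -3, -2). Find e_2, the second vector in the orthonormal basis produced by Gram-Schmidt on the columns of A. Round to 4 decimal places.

e_1 = v_1/‖v_1‖ = (2, 1, 0)/2.2361 = (0.8944, 0.4472, 0.0000).
r_{12} = e_1·v_2 = 3.1305.
u_2 = v_2 − 3.1305·e_1 = (0.2000, -0.4000, -4.0000).
‖u_2‖ = 4.0249, so e_2 = (0.0497, -0.0994, -0.9938).

e_2 = (0.0497, -0.0994, -0.9938)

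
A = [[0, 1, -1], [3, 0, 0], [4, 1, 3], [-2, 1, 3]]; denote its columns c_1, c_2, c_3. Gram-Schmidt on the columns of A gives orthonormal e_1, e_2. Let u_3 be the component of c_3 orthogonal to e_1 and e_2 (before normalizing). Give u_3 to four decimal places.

u_3 = (-2.6024, -0.2892, 1.0120, 1.5904)

c_1 = (0, 3, 4, -2); ‖c_1‖ = 5.3852, so e_1 = (0.0000, 0.5571, 0.7428, -0.3714).
e_1·c_2 = 0.0000·1 + 0.5571·0 + 0.7428·1 + (-0.3714)·1 = 0.3714.
u_2 = c_2 − 0.3714·e_1 = (1.0000, -0.2069, 0.7241, 1.1379).
‖u_2‖ = 1.6918, so e_2 = (0.5911, -0.1223, 0.4280, 0.6726).
e_1·c_3 = 0.0000·(-1) + 0.5571·0 + 0.7428·3 + (-0.3714)·3 = 1.1142; e_2·c_3 = 0.5911·(-1) + (-0.1223)·0 + 0.4280·3 + 0.6726·3 = 2.7109.
u_3 = c_3 − 1.1142·e_1 − 2.7109·e_2 = (-2.6024, -0.2892, 1.0120, 1.5904).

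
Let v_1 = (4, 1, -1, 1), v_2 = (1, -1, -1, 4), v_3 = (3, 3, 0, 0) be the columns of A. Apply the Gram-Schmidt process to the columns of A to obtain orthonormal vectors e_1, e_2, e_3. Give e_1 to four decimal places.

e_1 = (0.9177, 0.2294, -0.2294, 0.2294)

v_1 = (4, 1, -1, 1); ‖v_1‖ = 4.3589, so e_1 = (0.9177, 0.2294, -0.2294, 0.2294).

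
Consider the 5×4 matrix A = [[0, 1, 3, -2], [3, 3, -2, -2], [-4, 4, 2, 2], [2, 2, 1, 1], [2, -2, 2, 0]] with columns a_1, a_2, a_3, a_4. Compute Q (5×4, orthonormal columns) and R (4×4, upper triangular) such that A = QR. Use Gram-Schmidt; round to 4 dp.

Q = [[0.0000, 0.1754, 0.6617, -0.6809], [0.5222, 0.6377, -0.3171, -0.2860], [-0.6963, 0.5527, 0.2021, 0.2020], [0.3482, 0.4251, 0.3102, 0.5993], [0.3482, -0.2763, 0.5696, 0.2337]], R = [[5.7446, -1.2185, -1.3926, -2.0889], [0.0000, 5.7022, 0.2285, -0.0957], [0.0000, 0.0000, 4.4731, 0.0252], [0.0000, 0.0000, 0.0000, 2.9371]]

a_1 = (0, 3, -4, 2, 2); ‖a_1‖ = 5.7446, so q_1 = (0.0000, 0.5222, -0.6963, 0.3482, 0.3482).
q_1·a_2 = 0.0000·1 + 0.5222·3 + (-0.6963)·4 + 0.3482·2 + 0.3482·(-2) = -1.2185.
u_2 = a_2 + 1.2185·q_1 = (1.0000, 3.6364, 3.1515, 2.4242, -1.5758).
‖u_2‖ = 5.7022, so q_2 = (0.1754, 0.6377, 0.5527, 0.4251, -0.2763).
q_1·a_3 = 0.0000·3 + 0.5222·(-2) + (-0.6963)·2 + 0.3482·1 + 0.3482·2 = -1.3926; q_2·a_3 = 0.1754·3 + 0.6377·(-2) + 0.5527·2 + 0.4251·1 + (-0.2763)·2 = 0.2285.
u_3 = a_3 + 1.3926·q_1 − 0.2285·q_2 = (2.9599, -1.4185, 0.9040, 1.3877, 2.5480).
‖u_3‖ = 4.4731, so q_3 = (0.6617, -0.3171, 0.2021, 0.3102, 0.5696).
q_1·a_4 = 0.0000·(-2) + 0.5222·(-2) + (-0.6963)·2 + 0.3482·1 + 0.3482·0 = -2.0889; q_2·a_4 = 0.1754·(-2) + 0.6377·(-2) + 0.5527·2 + 0.4251·1 + (-0.2763)·0 = -0.0957; q_3·a_4 = 0.6617·(-2) + (-0.3171)·(-2) + 0.2021·2 + 0.3102·1 + 0.5696·0 = 0.0252.
u_4 = a_4 + 2.0889·q_1 + 0.0957·q_2 − 0.0252·q_3 = (-1.9999, -0.8401, 0.5932, 1.7601, 0.6865).
‖u_4‖ = 2.9371, so q_4 = (-0.6809, -0.2860, 0.2020, 0.5993, 0.2337).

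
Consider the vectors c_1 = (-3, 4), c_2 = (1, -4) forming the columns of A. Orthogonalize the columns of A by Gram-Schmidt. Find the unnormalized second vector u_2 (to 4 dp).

q_1 = c_1/‖c_1‖ = (-3, 4)/5.0000 = (-0.6000, 0.8000).
r_{12} = q_1·c_2 = -3.8000.
u_2 = c_2 + 3.8000·q_1 = (-1.2800, -0.9600).

u_2 = (-1.2800, -0.9600)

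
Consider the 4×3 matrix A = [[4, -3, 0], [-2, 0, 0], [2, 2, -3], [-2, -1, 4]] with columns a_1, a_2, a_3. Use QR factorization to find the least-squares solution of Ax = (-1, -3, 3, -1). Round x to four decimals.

x = (1.2363, 1.9141, 0.9379)

e_1 = a_1/‖a_1‖ = (4, -2, 2, -2)/5.2915 = (0.7559, -0.3780, 0.3780, -0.3780).
r_{12} = e_1·a_2 = -1.1339.
u_2 = a_2 + 1.1339·e_1 = (-2.1429, -0.4286, 2.4286, -1.4286).
‖u_2‖ = 3.5657, so e_2 = (-0.6010, -0.1202, 0.6811, -0.4006).
r_{13} = e_1·a_3 = -2.6458; r_{23} = e_2·a_3 = -3.6458.
u_3 = a_3 + 2.6458·e_1 + 3.6458·e_2 = (-0.1910, -1.4382, 0.4831, 1.5393).
‖u_3‖ = 2.1698, so e_3 = (-0.0880, -0.6628, 0.2227, 0.7094).
Qᵀb = (1.8898, 3.4055, 2.0351).
Back-substitute: x_3 = 2.0351/2.1698 = 0.9379.
x_2 = (3.4055 + 3.6458·0.9379)/3.5657 = 1.9141.
x_1 = (1.8898 + 1.1339·1.9141 + 2.6458·0.9379)/5.2915 = 1.2363.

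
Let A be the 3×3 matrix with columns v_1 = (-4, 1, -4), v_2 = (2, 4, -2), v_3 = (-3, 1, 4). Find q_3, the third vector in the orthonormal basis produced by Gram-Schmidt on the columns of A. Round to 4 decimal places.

q_1 = v_1/‖v_1‖ = (-4, 1, -4)/5.7446 = (-0.6963, 0.1741, -0.6963).
r_{12} = q_1·v_2 = 0.6963.
u_2 = v_2 − 0.6963·q_1 = (2.4848, 3.8788, -1.5152).
‖u_2‖ = 4.8492, so q_2 = (0.5124, 0.7999, -0.3125).
r_{13} = q_1·v_3 = -0.5222; r_{23} = q_2·v_3 = -1.9872.
u_3 = v_3 + 0.5222·q_1 + 1.9872·q_2 = (-2.3454, 2.6804, 3.0155).
‖u_3‖ = 4.6667, so q_3 = (-0.5026, 0.5744, 0.6462).

q_3 = (-0.5026, 0.5744, 0.6462)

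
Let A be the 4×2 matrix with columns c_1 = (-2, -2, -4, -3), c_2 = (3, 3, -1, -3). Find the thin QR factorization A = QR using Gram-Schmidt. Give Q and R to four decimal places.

Q = [[-0.3482, 0.5787], [-0.3482, 0.5787], [-0.6963, -0.1662], [-0.5222, -0.5501]], R = [[5.7446, 0.1741], [0.0000, 5.2886]]

e_1 = c_1/‖c_1‖ = (-2, -2, -4, -3)/5.7446 = (-0.3482, -0.3482, -0.6963, -0.5222).
r_{12} = e_1·c_2 = 0.1741.
u_2 = c_2 − 0.1741·e_1 = (3.0606, 3.0606, -0.8788, -2.9091).
‖u_2‖ = 5.2886, so e_2 = (0.5787, 0.5787, -0.1662, -0.5501).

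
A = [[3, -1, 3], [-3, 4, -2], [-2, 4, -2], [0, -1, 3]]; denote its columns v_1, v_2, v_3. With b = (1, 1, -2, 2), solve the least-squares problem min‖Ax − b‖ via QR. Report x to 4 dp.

q_1 = v_1/‖v_1‖ = (3, -3, -2, 0)/4.6904 = (0.6396, -0.6396, -0.4264, 0.0000).
r_{12} = q_1·v_2 = -4.9036.
u_2 = v_2 + 4.9036·q_1 = (2.1364, 0.8636, 1.9091, -1.0000).
‖u_2‖ = 3.1551, so q_2 = (0.6771, 0.2737, 0.6051, -0.3169).
r_{13} = q_1·v_3 = 4.0508; r_{23} = q_2·v_3 = -0.6771.
u_3 = v_3 − 4.0508·q_1 + 0.6771·q_2 = (0.8676, 0.7763, 0.1370, 2.7854).
‖u_3‖ = 3.0220, so q_3 = (0.2871, 0.2569, 0.0453, 0.9217).
Qᵀb = (0.8528, -0.8932, 2.2967).
Back-substitute: x_3 = 2.2967/3.0220 = 0.7600.
x_2 = (-0.8932 + 0.6771·0.7600)/3.1551 = -0.1200.
x_1 = (0.8528 + 4.9036·(-0.1200) − 4.0508·0.7600)/4.6904 = -0.6000.

x = (-0.6000, -0.1200, 0.7600)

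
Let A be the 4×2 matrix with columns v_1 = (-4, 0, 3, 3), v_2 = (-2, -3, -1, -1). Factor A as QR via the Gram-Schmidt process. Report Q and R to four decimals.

q_1 = v_1/‖v_1‖ = (-4, 0, 3, 3)/5.8310 = (-0.6860, 0.0000, 0.5145, 0.5145).
r_{12} = q_1·v_2 = 0.3430.
u_2 = v_2 − 0.3430·q_1 = (-1.7647, -3.0000, -1.1765, -1.1765).
‖u_2‖ = 3.8578, so q_2 = (-0.4574, -0.7777, -0.3050, -0.3050).

Q = [[-0.6860, -0.4574], [0.0000, -0.7777], [0.5145, -0.3050], [0.5145, -0.3050]], R = [[5.8310, 0.3430], [0.0000, 3.8578]]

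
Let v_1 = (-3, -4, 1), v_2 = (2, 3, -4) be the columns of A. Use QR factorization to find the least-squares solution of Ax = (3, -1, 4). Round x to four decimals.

e_1 = v_1/‖v_1‖ = (-3, -4, 1)/5.0990 = (-0.5883, -0.7845, 0.1961).
r_{12} = e_1·v_2 = -4.3146.
u_2 = v_2 + 4.3146·e_1 = (-0.5385, -0.3846, -3.1538).
‖u_2‖ = 3.2225, so e_2 = (-0.1671, -0.1194, -0.9787).
Qᵀb = (-0.1961, -4.2967).
Back-substitute: x_2 = -4.2967/3.2225 = -1.3333.
x_1 = (-0.1961 + 4.3146·(-1.3333))/5.0990 = -1.1667.

x = (-1.1667, -1.3333)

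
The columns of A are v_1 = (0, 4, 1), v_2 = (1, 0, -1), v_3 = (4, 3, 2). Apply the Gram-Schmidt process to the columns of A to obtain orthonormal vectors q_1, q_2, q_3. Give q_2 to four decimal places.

q_2 = (0.7177, 0.1689, -0.6755)

v_1 = (0, 4, 1); ‖v_1‖ = 4.1231, so q_1 = (0.0000, 0.9701, 0.2425).
q_1·v_2 = 0.0000·1 + 0.9701·0 + 0.2425·(-1) = -0.2425.
u_2 = v_2 + 0.2425·q_1 = (1.0000, 0.2353, -0.9412).
‖u_2‖ = 1.3933, so q_2 = (0.7177, 0.1689, -0.6755).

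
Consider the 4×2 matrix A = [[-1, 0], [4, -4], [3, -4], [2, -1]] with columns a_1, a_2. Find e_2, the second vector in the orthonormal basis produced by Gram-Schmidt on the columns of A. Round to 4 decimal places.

e_2 = (-0.5774, 0.0000, -0.5774, 0.5774)

a_1 = (-1, 4, 3, 2); ‖a_1‖ = 5.4772, so e_1 = (-0.1826, 0.7303, 0.5477, 0.3651).
e_1·a_2 = (-0.1826)·0 + 0.7303·(-4) + 0.5477·(-4) + 0.3651·(-1) = -5.4772.
u_2 = a_2 + 5.4772·e_1 = (-1.0000, 0.0000, -1.0000, 1.0000).
‖u_2‖ = 1.7321, so e_2 = (-0.5774, 0.0000, -0.5774, 0.5774).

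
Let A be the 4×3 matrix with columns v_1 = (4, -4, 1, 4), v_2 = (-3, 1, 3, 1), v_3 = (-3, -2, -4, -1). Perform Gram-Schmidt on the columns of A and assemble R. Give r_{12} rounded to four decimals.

v_1 = (4, -4, 1, 4); ‖v_1‖ = 7.0000, so e_1 = (0.5714, -0.5714, 0.1429, 0.5714).
r_{12} = e_1·v_2 = -1.2857.

r_{12} = -1.2857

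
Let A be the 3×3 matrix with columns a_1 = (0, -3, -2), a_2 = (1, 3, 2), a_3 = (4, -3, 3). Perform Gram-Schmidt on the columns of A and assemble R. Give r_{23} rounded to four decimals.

r_{23} = 4.0000

a_1 = (0, -3, -2); ‖a_1‖ = 3.6056, so q_1 = (0.0000, -0.8321, -0.5547).
q_1·a_2 = 0.0000·1 + (-0.8321)·3 + (-0.5547)·2 = -3.6056.
u_2 = a_2 + 3.6056·q_1 = (1.0000, 0.0000, 0.0000).
‖u_2‖ = 1.0000, so q_2 = (1.0000, 0.0000, 0.0000).
r_{23} = q_2·a_3 = 4.0000.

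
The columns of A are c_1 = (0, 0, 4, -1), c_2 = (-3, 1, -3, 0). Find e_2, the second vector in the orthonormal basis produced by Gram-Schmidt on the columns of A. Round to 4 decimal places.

e_1 = c_1/‖c_1‖ = (0, 0, 4, -1)/4.1231 = (0.0000, 0.0000, 0.9701, -0.2425).
r_{12} = e_1·c_2 = -2.9104.
u_2 = c_2 + 2.9104·e_1 = (-3.0000, 1.0000, -0.1765, -0.7059).
‖u_2‖ = 3.2449, so e_2 = (-0.9245, 0.3082, -0.0544, -0.2175).

e_2 = (-0.9245, 0.3082, -0.0544, -0.2175)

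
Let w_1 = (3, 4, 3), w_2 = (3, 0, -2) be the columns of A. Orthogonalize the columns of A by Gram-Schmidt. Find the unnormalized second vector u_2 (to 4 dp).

q_1 = w_1/‖w_1‖ = (3, 4, 3)/5.8310 = (0.5145, 0.6860, 0.5145).
r_{12} = q_1·w_2 = 0.5145.
u_2 = w_2 − 0.5145·q_1 = (2.7353, -0.3529, -2.2647).

u_2 = (2.7353, -0.3529, -2.2647)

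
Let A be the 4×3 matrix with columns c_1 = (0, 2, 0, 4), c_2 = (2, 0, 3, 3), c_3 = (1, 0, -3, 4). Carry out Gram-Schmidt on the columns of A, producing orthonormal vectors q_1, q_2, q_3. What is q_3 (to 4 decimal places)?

q_3 = (0.4727, -0.5751, -0.6027, 0.2875)

c_1 = (0, 2, 0, 4); ‖c_1‖ = 4.4721, so q_1 = (0.0000, 0.4472, 0.0000, 0.8944).
q_1·c_2 = 0.0000·2 + 0.4472·0 + 0.0000·3 + 0.8944·3 = 2.6833.
u_2 = c_2 − 2.6833·q_1 = (2.0000, -1.2000, 3.0000, 0.6000).
‖u_2‖ = 3.8471, so q_2 = (0.5199, -0.3119, 0.7798, 0.1560).
q_1·c_3 = 0.0000·1 + 0.4472·0 + 0.0000·(-3) + 0.8944·4 = 3.5777; q_2·c_3 = 0.5199·1 + (-0.3119)·0 + 0.7798·(-3) + 0.1560·4 = -1.1957.
u_3 = c_3 − 3.5777·q_1 + 1.1957·q_2 = (1.6216, -1.9730, -2.0676, 0.9865).
‖u_3‖ = 3.4308, so q_3 = (0.4727, -0.5751, -0.6027, 0.2875).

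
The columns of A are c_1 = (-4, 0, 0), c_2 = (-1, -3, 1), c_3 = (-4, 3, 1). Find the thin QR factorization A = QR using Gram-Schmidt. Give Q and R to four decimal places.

c_1 = (-4, 0, 0); ‖c_1‖ = 4.0000, so e_1 = (-1.0000, 0.0000, 0.0000).
e_1·c_2 = (-1.0000)·(-1) + 0.0000·(-3) + 0.0000·1 = 1.0000.
u_2 = c_2 − 1.0000·e_1 = (0.0000, -3.0000, 1.0000).
‖u_2‖ = 3.1623, so e_2 = (0.0000, -0.9487, 0.3162).
e_1·c_3 = (-1.0000)·(-4) + 0.0000·3 + 0.0000·1 = 4.0000; e_2·c_3 = 0.0000·(-4) + (-0.9487)·3 + 0.3162·1 = -2.5298.
u_3 = c_3 − 4.0000·e_1 + 2.5298·e_2 = (0.0000, 0.6000, 1.8000).
‖u_3‖ = 1.8974, so e_3 = (0.0000, 0.3162, 0.9487).

Q = [[-1.0000, 0.0000, 0.0000], [0.0000, -0.9487, 0.3162], [0.0000, 0.3162, 0.9487]], R = [[4.0000, 1.0000, 4.0000], [0.0000, 3.1623, -2.5298], [0.0000, 0.0000, 1.8974]]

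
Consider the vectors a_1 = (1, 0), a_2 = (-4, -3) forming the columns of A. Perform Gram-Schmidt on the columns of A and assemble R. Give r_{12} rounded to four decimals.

e_1 = a_1/‖a_1‖ = (1, 0)/1.0000 = (1.0000, 0.0000).
r_{12} = e_1·a_2 = -4.0000.

r_{12} = -4.0000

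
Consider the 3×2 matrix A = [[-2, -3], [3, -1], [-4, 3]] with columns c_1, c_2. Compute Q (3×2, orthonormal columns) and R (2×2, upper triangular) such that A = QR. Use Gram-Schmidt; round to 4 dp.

c_1 = (-2, 3, -4); ‖c_1‖ = 5.3852, so q_1 = (-0.3714, 0.5571, -0.7428).
q_1·c_2 = (-0.3714)·(-3) + 0.5571·(-1) + (-0.7428)·3 = -1.6713.
u_2 = c_2 + 1.6713·q_1 = (-3.6207, -0.0690, 1.7586).
‖u_2‖ = 4.0258, so q_2 = (-0.8994, -0.0171, 0.4368).

Q = [[-0.3714, -0.8994], [0.5571, -0.0171], [-0.7428, 0.4368]], R = [[5.3852, -1.6713], [0.0000, 4.0258]]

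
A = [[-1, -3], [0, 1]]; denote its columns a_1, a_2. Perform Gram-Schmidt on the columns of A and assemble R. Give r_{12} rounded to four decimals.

r_{12} = 3.0000

a_1 = (-1, 0); ‖a_1‖ = 1.0000, so q_1 = (-1.0000, 0.0000).
r_{12} = q_1·a_2 = 3.0000.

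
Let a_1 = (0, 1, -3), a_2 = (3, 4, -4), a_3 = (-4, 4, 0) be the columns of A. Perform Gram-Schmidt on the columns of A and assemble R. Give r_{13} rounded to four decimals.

r_{13} = 1.2649

a_1 = (0, 1, -3); ‖a_1‖ = 3.1623, so q_1 = (0.0000, 0.3162, -0.9487).
r_{13} = q_1·a_3 = 1.2649.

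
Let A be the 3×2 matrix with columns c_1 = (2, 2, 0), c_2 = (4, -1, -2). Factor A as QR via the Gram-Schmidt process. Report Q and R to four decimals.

Q = [[0.7071, 0.6155], [0.7071, -0.6155], [0.0000, -0.4924]], R = [[2.8284, 2.1213], [0.0000, 4.0620]]

c_1 = (2, 2, 0); ‖c_1‖ = 2.8284, so e_1 = (0.7071, 0.7071, 0.0000).
e_1·c_2 = 0.7071·4 + 0.7071·(-1) + 0.0000·(-2) = 2.1213.
u_2 = c_2 − 2.1213·e_1 = (2.5000, -2.5000, -2.0000).
‖u_2‖ = 4.0620, so e_2 = (0.6155, -0.6155, -0.4924).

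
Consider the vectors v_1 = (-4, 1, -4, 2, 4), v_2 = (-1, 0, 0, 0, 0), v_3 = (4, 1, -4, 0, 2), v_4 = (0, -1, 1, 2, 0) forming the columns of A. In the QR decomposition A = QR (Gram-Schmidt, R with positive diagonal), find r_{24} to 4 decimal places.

r_{24} = 0.0903

v_1 = (-4, 1, -4, 2, 4); ‖v_1‖ = 7.2801, so q_1 = (-0.5494, 0.1374, -0.5494, 0.2747, 0.5494).
q_1·v_2 = (-0.5494)·(-1) + 0.1374·0 + (-0.5494)·0 + 0.2747·0 + 0.5494·0 = 0.5494.
u_2 = v_2 − 0.5494·q_1 = (-0.6981, -0.0755, 0.3019, -0.1509, -0.3019).
‖u_2‖ = 0.8355, so q_2 = (-0.8355, -0.0903, 0.3613, -0.1807, -0.3613).
r_{24} = q_2·v_4 = 0.0903.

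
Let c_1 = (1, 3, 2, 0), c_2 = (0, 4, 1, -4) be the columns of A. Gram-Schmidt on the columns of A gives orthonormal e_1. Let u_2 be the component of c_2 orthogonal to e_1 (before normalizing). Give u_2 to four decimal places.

u_2 = (-1.0000, 1.0000, -1.0000, -4.0000)

c_1 = (1, 3, 2, 0); ‖c_1‖ = 3.7417, so e_1 = (0.2673, 0.8018, 0.5345, 0.0000).
e_1·c_2 = 0.2673·0 + 0.8018·4 + 0.5345·1 + 0.0000·(-4) = 3.7417.
u_2 = c_2 − 3.7417·e_1 = (-1.0000, 1.0000, -1.0000, -4.0000).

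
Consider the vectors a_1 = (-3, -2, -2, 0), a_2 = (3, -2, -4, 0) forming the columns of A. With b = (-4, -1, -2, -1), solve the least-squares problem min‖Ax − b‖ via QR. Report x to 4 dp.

x = (1.0909, -0.1818)

a_1 = (-3, -2, -2, 0); ‖a_1‖ = 4.1231, so e_1 = (-0.7276, -0.4851, -0.4851, 0.0000).
e_1·a_2 = (-0.7276)·3 + (-0.4851)·(-2) + (-0.4851)·(-4) + 0.0000·0 = 0.7276.
u_2 = a_2 − 0.7276·e_1 = (3.5294, -1.6471, -3.6471, 0.0000).
‖u_2‖ = 5.3358, so e_2 = (0.6615, -0.3087, -0.6835, 0.0000).
Qᵀb = (4.3656, -0.9701).
Back-substitute: x_2 = -0.9701/5.3358 = -0.1818.
x_1 = (4.3656 − 0.7276·(-0.1818))/4.1231 = 1.0909.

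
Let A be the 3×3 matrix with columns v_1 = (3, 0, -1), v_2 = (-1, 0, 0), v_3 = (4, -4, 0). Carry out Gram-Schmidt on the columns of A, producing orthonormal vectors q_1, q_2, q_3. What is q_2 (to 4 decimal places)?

q_2 = (-0.3162, 0.0000, -0.9487)

v_1 = (3, 0, -1); ‖v_1‖ = 3.1623, so q_1 = (0.9487, 0.0000, -0.3162).
q_1·v_2 = 0.9487·(-1) + 0.0000·0 + (-0.3162)·0 = -0.9487.
u_2 = v_2 + 0.9487·q_1 = (-0.1000, 0.0000, -0.3000).
‖u_2‖ = 0.3162, so q_2 = (-0.3162, 0.0000, -0.9487).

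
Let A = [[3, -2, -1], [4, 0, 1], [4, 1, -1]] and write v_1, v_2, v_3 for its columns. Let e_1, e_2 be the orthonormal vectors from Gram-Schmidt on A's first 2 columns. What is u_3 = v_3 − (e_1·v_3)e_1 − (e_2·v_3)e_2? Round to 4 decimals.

e_1 = v_1/‖v_1‖ = (3, 4, 4)/6.4031 = (0.4685, 0.6247, 0.6247).
r_{12} = e_1·v_2 = -0.3123.
u_2 = v_2 + 0.3123·e_1 = (-1.8537, 0.1951, 1.1951).
‖u_2‖ = 2.2141, so e_2 = (-0.8372, 0.0881, 0.5398).
r_{13} = e_1·v_3 = -0.4685; r_{23} = e_2·v_3 = 0.3855.
u_3 = v_3 + 0.4685·e_1 − 0.3855·e_2 = (-0.4577, 1.2587, -0.9154).

u_3 = (-0.4577, 1.2587, -0.9154)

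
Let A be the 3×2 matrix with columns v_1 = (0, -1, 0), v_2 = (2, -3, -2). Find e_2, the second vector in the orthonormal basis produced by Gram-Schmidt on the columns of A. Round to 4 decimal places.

e_2 = (0.7071, 0.0000, -0.7071)

v_1 = (0, -1, 0); ‖v_1‖ = 1.0000, so e_1 = (0.0000, -1.0000, 0.0000).
e_1·v_2 = 0.0000·2 + (-1.0000)·(-3) + 0.0000·(-2) = 3.0000.
u_2 = v_2 − 3.0000·e_1 = (2.0000, 0.0000, -2.0000).
‖u_2‖ = 2.8284, so e_2 = (0.7071, 0.0000, -0.7071).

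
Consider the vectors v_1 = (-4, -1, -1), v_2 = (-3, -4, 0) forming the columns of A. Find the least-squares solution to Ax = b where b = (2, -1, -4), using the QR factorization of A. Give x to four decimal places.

x = (-0.2216, 0.0619)

v_1 = (-4, -1, -1); ‖v_1‖ = 4.2426, so e_1 = (-0.9428, -0.2357, -0.2357).
e_1·v_2 = (-0.9428)·(-3) + (-0.2357)·(-4) + (-0.2357)·0 = 3.7712.
u_2 = v_2 − 3.7712·e_1 = (0.5556, -3.1111, 0.8889).
‖u_2‖ = 3.2830, so e_2 = (0.1692, -0.9477, 0.2708).
Qᵀb = (-0.7071, 0.2031).
Back-substitute: x_2 = 0.2031/3.2830 = 0.0619.
x_1 = (-0.7071 − 3.7712·0.0619)/4.2426 = -0.2216.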